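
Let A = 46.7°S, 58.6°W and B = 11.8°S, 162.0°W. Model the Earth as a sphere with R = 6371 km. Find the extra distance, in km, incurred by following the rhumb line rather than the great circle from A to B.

Great circle: cos σ = sin φ₁ sin φ₂ + cos φ₁ cos φ₂ cos Δλ,  σ = 1.5775 rad → d_gc = 10050.6 km
Rhumb line: Δψ = +0.7166, q = Δφ/Δψ = 0.8501, d_rh = R√(Δφ²+q²Δλ²) = 10515.9 km
Excess = 10515.9 − 10050.6 = 465.3 ≈ 465 km

465 km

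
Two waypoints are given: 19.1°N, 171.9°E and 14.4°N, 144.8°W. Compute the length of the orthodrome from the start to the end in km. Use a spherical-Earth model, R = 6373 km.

4630 km

Haversine: a = sin²(Δφ/2)+cos φ₁ cos φ₂ sin²(Δλ/2) = 0.12626;  σ = 2·atan2(√a,√(1−a))
σ = 41.628° → d = Rσ = 6373·0.72654 = 4630 km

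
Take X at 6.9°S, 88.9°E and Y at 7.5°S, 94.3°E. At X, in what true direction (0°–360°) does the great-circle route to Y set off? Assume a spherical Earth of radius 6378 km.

96.7°

N = sin Δλ·cos φ₂ = +0.0933;  D = cos φ₁ sin φ₂ − sin φ₁ cos φ₂ cos Δλ = -0.0110
initial course = atan2(N, D) = 96.72°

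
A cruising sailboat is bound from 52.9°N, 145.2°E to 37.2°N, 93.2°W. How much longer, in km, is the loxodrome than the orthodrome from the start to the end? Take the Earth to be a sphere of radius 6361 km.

1094 km

Great circle: cos σ = sin φ₁ sin φ₂ + cos φ₁ cos φ₂ cos Δλ,  σ = 1.3382 rad → d_gc = 8512.6 km
Rhumb line: Δψ = -0.3916, q = Δφ/Δψ = 0.6998, d_rh = R√(Δφ²+q²Δλ²) = 9606.6 km
Excess = 9606.6 − 8512.6 = 1094.0 ≈ 1094 km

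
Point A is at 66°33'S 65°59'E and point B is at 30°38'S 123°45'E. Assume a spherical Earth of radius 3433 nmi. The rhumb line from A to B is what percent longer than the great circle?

Great circle: σ = 0.8631 rad → d_gc = Rσ = 2963.0 nmi
Rhumb: Δφ = +0.6269, Δλ = +1.0082, Δψ = +1.0103, q = Δφ/Δψ = 0.6205 → d_rh = R√(Δφ²+q²Δλ²) = 3040.3 nmi
Excess = (3040.3 − 2963.0) / 2963.0 = 77.3 / 2963.0 = 2.61% ≈ 2.6%

2.6%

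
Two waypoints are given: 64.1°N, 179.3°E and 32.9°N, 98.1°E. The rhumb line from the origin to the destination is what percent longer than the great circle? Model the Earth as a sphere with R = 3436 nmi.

Great circle: σ = 0.9947 rad → d_gc = Rσ = 3417.9 nmi
Rhumb: Δφ = -0.5445, Δλ = -1.4172, Δψ = -0.8612, q = Δφ/Δψ = 0.6323 → d_rh = R√(Δφ²+q²Δλ²) = 3602.8 nmi
Excess = (3602.8 − 3417.9) / 3417.9 = 184.9 / 3417.9 = 5.41% ≈ 5.4%

5.4%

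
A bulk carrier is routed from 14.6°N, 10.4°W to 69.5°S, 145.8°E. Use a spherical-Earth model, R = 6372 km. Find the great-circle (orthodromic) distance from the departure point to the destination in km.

13691 km

cos σ = sin φ₁ sin φ₂ + cos φ₁ cos φ₂ cos Δλ
      = sin(14.60°)sin(-69.50°) + cos(14.60°)cos(-69.50°)cos(156.20°) = -0.5462
σ = 123.106° → d = Rσ = 6372·2.14860 = 13691 km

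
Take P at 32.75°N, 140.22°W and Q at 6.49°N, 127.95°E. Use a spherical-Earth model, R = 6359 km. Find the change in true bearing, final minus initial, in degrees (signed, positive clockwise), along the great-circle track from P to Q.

-39.2°

At departure: θ₁ = atan2(sin Δλ cos φ₂, cos φ₁ sin φ₂ − sin φ₁ cos φ₂ cos Δλ) = 276.45°
At arrival: θ₂ = atan2(sin Δλ cos φ₁, −cos φ₂ sin φ₁ + sin φ₂ cos φ₁ cos Δλ) = 237.26°
Δθ = θ₂ − θ₁ = -39.2°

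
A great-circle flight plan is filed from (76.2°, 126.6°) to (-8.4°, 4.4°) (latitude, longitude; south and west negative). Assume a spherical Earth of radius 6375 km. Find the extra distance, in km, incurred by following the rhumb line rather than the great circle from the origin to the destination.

1205 km

Great circle: cos σ = sin φ₁ sin φ₂ + cos φ₁ cos φ₂ cos Δλ,  σ = 1.8417 rad → d_gc = 11740.9 km
Rhumb line: Δψ = -2.2590, q = Δφ/Δψ = 0.6536, d_rh = R√(Δφ²+q²Δλ²) = 12945.5 km
Excess = 12945.5 − 11740.9 = 1204.6 ≈ 1205 km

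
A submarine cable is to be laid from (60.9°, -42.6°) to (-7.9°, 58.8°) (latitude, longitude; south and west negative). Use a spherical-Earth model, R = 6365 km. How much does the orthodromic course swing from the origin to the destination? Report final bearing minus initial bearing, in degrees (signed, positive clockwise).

Initial bearing θ₁ = atan2(sin Δλ cos φ₂, cos φ₁ sin φ₂ − sin φ₁ cos φ₂ cos Δλ) = 83.87°
Final bearing θ₂ = (initial bearing from the destination back to the start) + 180° = 150.78°
Δθ = θ₂ − θ₁ = +66.9°

+66.9°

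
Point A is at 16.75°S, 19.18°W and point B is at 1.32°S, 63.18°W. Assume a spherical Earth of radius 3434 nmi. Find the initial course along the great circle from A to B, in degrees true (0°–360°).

N = sin Δλ·cos φ₂ = -0.6945;  D = cos φ₁ sin φ₂ − sin φ₁ cos φ₂ cos Δλ = +0.1852
initial course = atan2(N, D) = 284.93°

284.9°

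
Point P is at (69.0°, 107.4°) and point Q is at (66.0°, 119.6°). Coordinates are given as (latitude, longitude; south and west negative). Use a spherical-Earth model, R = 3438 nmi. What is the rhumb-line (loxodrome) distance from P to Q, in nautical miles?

Rhumb course C = atan2(Δλ, Δψ) with Δψ = ln[tan(π/4+φ₂/2)/tan(π/4+φ₁/2)] = -0.1370, Δλ = +0.2129 → C = 122.76°
d = R·|Δφ| / |cos C| = 3438·0.05236 / 0.54114 = 333 nmi

333 nmi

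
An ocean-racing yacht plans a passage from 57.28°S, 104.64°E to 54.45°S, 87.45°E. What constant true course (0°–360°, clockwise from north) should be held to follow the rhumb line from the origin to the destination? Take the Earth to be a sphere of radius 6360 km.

Δψ = ln[tan(π/4+φ₂/2)/tan(π/4+φ₁/2)] = +0.0881
Δλ = -0.3000 rad (taken the short way round)
course = atan2(Δλ, Δψ) = 286.36°

286.4°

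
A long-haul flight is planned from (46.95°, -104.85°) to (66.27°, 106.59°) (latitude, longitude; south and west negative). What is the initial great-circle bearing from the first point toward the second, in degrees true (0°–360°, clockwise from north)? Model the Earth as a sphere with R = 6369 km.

θ = atan2( sin Δλ·cos φ₂ ,  cos φ₁ sin φ₂ − sin φ₁ cos φ₂ cos Δλ )
  = atan2(-0.2099, +0.8758) = 346.52°

346.5°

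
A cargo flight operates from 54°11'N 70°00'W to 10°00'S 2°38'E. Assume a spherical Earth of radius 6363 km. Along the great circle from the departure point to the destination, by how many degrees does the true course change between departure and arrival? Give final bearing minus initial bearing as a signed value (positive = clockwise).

Initial bearing θ₁ = atan2(sin Δλ cos φ₂, cos φ₁ sin φ₂ − sin φ₁ cos φ₂ cos Δλ) = 109.89°
Final bearing θ₂ = (initial bearing from the destination back to the start) + 180° = 146.03°
Δθ = θ₂ − θ₁ = +36.1°

+36.1°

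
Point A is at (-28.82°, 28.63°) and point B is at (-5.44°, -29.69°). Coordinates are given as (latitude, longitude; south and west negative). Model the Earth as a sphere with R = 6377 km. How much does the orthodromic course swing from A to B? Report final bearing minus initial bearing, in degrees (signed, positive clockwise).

+19.1°

Initial bearing θ₁ = atan2(sin Δλ cos φ₂, cos φ₁ sin φ₂ − sin φ₁ cos φ₂ cos Δλ) = 281.28°
Final bearing θ₂ = (initial bearing from the destination back to the start) + 180° = 300.33°
Δθ = θ₂ − θ₁ = +19.1°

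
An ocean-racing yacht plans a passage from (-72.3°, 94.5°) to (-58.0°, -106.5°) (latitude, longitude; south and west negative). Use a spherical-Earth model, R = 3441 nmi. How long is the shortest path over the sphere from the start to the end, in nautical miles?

cos σ = sin φ₁ sin φ₂ + cos φ₁ cos φ₂ cos Δλ
      = sin(-72.30°)sin(-58.00°) + cos(-72.30°)cos(-58.00°)cos(159.00°) = 0.6575
σ = 48.891° → d = Rσ = 3441·0.85331 = 2936 nmi

2936 nmi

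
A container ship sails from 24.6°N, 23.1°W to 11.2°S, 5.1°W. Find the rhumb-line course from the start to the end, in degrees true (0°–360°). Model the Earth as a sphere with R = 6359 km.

153.9°

Δψ = ln[tan(π/4+φ₂/2)/tan(π/4+φ₁/2)] = -0.6399
Δλ = +0.3142 rad (taken the short way round)
course = atan2(Δλ, Δψ) = 153.85°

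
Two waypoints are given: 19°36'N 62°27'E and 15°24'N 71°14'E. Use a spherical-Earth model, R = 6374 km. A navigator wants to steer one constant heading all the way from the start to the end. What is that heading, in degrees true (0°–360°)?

Δψ = ln[tan(π/4+φ₂/2)/tan(π/4+φ₁/2)] = -0.0769
Δλ = +0.1533 rad (taken the short way round)
course = atan2(Δλ, Δψ) = 116.63°

116.6°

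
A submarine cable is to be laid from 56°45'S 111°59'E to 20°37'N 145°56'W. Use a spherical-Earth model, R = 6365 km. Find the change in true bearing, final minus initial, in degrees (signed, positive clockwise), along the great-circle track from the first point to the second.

Initial bearing θ₁ = atan2(sin Δλ cos φ₂, cos φ₁ sin φ₂ − sin φ₁ cos φ₂ cos Δλ) = 88.17°
Final bearing θ₂ = (initial bearing from the destination back to the start) + 180° = 35.84°
Δθ = θ₂ − θ₁ = -52.3°

-52.3°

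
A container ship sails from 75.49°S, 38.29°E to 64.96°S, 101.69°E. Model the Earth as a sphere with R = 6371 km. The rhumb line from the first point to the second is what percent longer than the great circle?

4.7%

Great circle: σ = 0.3908 rad → d_gc = Rσ = 2489.9 km
Rhumb: Δφ = +0.1838, Δλ = +1.1065, Δψ = +0.5564, q = Δφ/Δψ = 0.3303 → d_rh = R√(Δφ²+q²Δλ²) = 2606.5 km
Excess = (2606.5 − 2489.9) / 2489.9 = 116.6 / 2489.9 = 4.68% ≈ 4.7%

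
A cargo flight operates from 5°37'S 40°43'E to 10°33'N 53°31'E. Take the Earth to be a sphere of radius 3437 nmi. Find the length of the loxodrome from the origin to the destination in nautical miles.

1235 nmi

Δψ = ln[tan(π/4+φ₂/2)/tan(π/4+φ₁/2)] = +0.2834;  Δφ = +0.2822 rad,  Δλ = +0.2234 rad
q = Δφ/Δψ = 0.9957
d = R·√(Δφ² + q²Δλ²) = 3437·0.35930 = 1235 nmi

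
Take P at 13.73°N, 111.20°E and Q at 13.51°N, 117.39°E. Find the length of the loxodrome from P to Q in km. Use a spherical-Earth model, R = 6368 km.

Δψ = ln[tan(π/4+φ₂/2)/tan(π/4+φ₁/2)] = -0.0040;  Δφ = -0.0038 rad,  Δλ = +0.1080 rad
q = Δφ/Δψ = 0.9719
d = R·√(Δφ² + q²Δλ²) = 6368·0.10507 = 669 km

669 km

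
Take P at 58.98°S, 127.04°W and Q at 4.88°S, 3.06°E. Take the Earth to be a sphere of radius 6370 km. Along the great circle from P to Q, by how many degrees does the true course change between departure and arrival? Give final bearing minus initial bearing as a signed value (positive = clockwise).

Initial bearing θ₁ = atan2(sin Δλ cos φ₂, cos φ₁ sin φ₂ − sin φ₁ cos φ₂ cos Δλ) = 127.92°
Final bearing θ₂ = (initial bearing from the destination back to the start) + 180° = 24.08°
Δθ = θ₂ − θ₁ = -103.8°

-103.8°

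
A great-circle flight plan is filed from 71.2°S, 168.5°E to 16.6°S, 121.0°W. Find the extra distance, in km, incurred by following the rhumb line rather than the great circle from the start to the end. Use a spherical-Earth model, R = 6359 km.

Great circle: cos σ = sin φ₁ sin φ₂ + cos φ₁ cos φ₂ cos Δλ,  σ = 1.1880 rad → d_gc = 7554.3 km
Rhumb line: Δψ = +1.5046, q = Δφ/Δψ = 0.6333, d_rh = R√(Δφ²+q²Δλ²) = 7828.1 km
Excess = 7828.1 − 7554.3 = 273.8 ≈ 274 km

274 km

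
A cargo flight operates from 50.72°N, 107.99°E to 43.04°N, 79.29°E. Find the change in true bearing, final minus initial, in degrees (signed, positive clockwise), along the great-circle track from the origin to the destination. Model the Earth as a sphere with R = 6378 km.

Initial bearing θ₁ = atan2(sin Δλ cos φ₂, cos φ₁ sin φ₂ − sin φ₁ cos φ₂ cos Δλ) = 259.64°
Final bearing θ₂ = (initial bearing from the destination back to the start) + 180° = 238.44°
Δθ = θ₂ − θ₁ = -21.2°

-21.2°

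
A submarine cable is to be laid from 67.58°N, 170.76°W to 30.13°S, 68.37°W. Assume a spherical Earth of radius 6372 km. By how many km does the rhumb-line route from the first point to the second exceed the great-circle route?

471 km

Great circle: cos σ = sin φ₁ sin φ₂ + cos φ₁ cos φ₂ cos Δλ,  σ = 2.1351 rad → d_gc = 13604.6 km
Rhumb line: Δψ = -2.1705, q = Δφ/Δψ = 0.7857, d_rh = R√(Δφ²+q²Δλ²) = 14075.8 km
Excess = 14075.8 − 13604.6 = 471.2 ≈ 471 km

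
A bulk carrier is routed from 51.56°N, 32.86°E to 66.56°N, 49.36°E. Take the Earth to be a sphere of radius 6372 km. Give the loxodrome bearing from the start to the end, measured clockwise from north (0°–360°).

29.0°

Meridional parts: M(φ₁)=+1.0537, M(φ₂)=+1.5728 → ΔM = +0.5191;  Δλ = +0.2880 rad
tan C = Δλ / ΔM = +0.5548 → C = 29.02°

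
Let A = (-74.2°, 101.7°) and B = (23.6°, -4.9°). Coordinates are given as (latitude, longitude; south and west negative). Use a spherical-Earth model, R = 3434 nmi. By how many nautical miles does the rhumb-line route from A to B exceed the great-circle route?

396 nmi

Great circle: cos σ = sin φ₁ sin φ₂ + cos φ₁ cos φ₂ cos Δλ,  σ = 2.0449 rad → d_gc = 7022.0 nmi
Rhumb line: Δψ = +2.3991, q = Δφ/Δψ = 0.7115, d_rh = R√(Δφ²+q²Δλ²) = 7417.7 nmi
Excess = 7417.7 − 7022.0 = 395.7 ≈ 396 nmi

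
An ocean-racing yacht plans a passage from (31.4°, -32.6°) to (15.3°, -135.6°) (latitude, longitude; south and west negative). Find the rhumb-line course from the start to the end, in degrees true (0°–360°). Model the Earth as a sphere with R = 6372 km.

260.3°

Meridional parts: M(φ₁)=+0.5777, M(φ₂)=+0.2703 → ΔM = -0.3075;  Δλ = -1.7977 rad
tan C = Δλ / ΔM = +5.8469 → C = 260.29°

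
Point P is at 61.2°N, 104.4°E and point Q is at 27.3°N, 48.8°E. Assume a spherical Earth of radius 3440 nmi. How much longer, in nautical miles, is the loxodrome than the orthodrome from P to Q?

Great circle: cos σ = sin φ₁ sin φ₂ + cos φ₁ cos φ₂ cos Δλ,  σ = 0.8714 rad → d_gc = 2997.5 nmi
Rhumb line: Δψ = -0.8640, q = Δφ/Δψ = 0.6848, d_rh = R√(Δφ²+q²Δλ²) = 3060.7 nmi
Excess = 3060.7 − 2997.5 = 63.2 ≈ 63 nmi

63 nmi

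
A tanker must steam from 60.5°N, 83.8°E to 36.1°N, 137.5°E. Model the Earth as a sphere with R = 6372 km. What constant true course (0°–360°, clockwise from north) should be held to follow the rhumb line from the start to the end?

125.1°

Meridional parts: M(φ₁)=+1.3345, M(φ₂)=+0.6764 → ΔM = -0.6581;  Δλ = +0.9372 rad
tan C = Δλ / ΔM = -1.4241 → C = 125.08°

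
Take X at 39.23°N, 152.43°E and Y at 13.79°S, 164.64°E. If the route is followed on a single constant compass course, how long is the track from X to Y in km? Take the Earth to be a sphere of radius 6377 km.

Δψ = ln[tan(π/4+φ₂/2)/tan(π/4+φ₁/2)] = -0.9885;  Δφ = -0.9254 rad,  Δλ = +0.2131 rad
q = Δφ/Δψ = 0.9361
d = R·√(Δφ² + q²Δλ²) = 6377·0.94663 = 6037 km

6037 km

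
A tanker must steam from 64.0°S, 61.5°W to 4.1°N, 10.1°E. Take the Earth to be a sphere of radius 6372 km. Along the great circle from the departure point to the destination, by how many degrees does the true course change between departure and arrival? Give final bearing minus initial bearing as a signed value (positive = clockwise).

-47.0°

Initial bearing θ₁ = atan2(sin Δλ cos φ₂, cos φ₁ sin φ₂ − sin φ₁ cos φ₂ cos Δλ) = 71.63°
Final bearing θ₂ = (initial bearing from the destination back to the start) + 180° = 24.65°
Δθ = θ₂ − θ₁ = -47.0°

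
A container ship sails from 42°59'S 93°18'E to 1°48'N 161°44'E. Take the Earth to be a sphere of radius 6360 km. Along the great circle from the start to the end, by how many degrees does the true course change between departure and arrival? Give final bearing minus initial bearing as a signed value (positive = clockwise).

At departure: θ₁ = atan2(sin Δλ cos φ₂, cos φ₁ sin φ₂ − sin φ₁ cos φ₂ cos Δλ) = 73.61°
At arrival: θ₂ = atan2(sin Δλ cos φ₁, −cos φ₂ sin φ₁ + sin φ₂ cos φ₁ cos Δλ) = 44.60°
Δθ = θ₂ − θ₁ = -29.0°

-29.0°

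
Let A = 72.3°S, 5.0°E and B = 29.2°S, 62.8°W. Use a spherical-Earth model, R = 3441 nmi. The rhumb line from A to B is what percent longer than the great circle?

3.9%

Great circle: σ = 0.9703 rad → d_gc = Rσ = 3338.8 nmi
Rhumb: Δφ = +0.7522, Δλ = -1.1833, Δψ = +1.3266, q = Δφ/Δψ = 0.5671 → d_rh = R√(Δφ²+q²Δλ²) = 3468.6 nmi
Excess = (3468.6 − 3338.8) / 3338.8 = 129.8 / 3338.8 = 3.89% ≈ 3.9%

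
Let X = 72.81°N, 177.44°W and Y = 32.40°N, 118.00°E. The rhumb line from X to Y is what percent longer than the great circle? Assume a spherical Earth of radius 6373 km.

Great circle: σ = 0.9032 rad → d_gc = Rσ = 5756.2 km
Rhumb: Δφ = -0.7053, Δλ = -1.1268, Δψ = -1.2912, q = Δφ/Δψ = 0.5462 → d_rh = R√(Δφ²+q²Δλ²) = 5965.6 km
Excess = (5965.6 − 5756.2) / 5756.2 = 209.4 / 5756.2 = 3.64% ≈ 3.6%

3.6%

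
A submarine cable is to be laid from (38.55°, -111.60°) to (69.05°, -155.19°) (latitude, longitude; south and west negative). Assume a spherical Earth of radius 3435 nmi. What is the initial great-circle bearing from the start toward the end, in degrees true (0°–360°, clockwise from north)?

336.6°

θ = atan2( sin Δλ·cos φ₂ ,  cos φ₁ sin φ₂ − sin φ₁ cos φ₂ cos Δλ )
  = atan2(-0.2465, +0.5690) = 336.57°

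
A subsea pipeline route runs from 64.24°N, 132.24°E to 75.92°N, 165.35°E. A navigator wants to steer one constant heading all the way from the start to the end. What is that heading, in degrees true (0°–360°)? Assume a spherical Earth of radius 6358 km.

43.2°

Δψ = ln[tan(π/4+φ₂/2)/tan(π/4+φ₁/2)] = +0.6161
Δλ = +0.5779 rad (taken the short way round)
course = atan2(Δλ, Δψ) = 43.17°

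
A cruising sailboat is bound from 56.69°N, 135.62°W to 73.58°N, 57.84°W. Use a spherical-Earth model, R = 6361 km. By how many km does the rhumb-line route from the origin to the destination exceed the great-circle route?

250 km

Great circle: cos σ = sin φ₁ sin φ₂ + cos φ₁ cos φ₂ cos Δλ,  σ = 0.5836 rad → d_gc = 3712.3 km
Rhumb line: Δψ = +0.7292, q = Δφ/Δψ = 0.4043, d_rh = R√(Δφ²+q²Δλ²) = 3962.5 km
Excess = 3962.5 − 3712.3 = 250.2 ≈ 250 km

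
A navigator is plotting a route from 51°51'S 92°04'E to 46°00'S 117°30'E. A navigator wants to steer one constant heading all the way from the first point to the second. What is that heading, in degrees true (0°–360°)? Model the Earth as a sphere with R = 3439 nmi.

Δψ = ln[tan(π/4+φ₂/2)/tan(π/4+φ₁/2)] = +0.1556
Δλ = +0.4439 rad (taken the short way round)
course = atan2(Δλ, Δψ) = 70.68°

70.7°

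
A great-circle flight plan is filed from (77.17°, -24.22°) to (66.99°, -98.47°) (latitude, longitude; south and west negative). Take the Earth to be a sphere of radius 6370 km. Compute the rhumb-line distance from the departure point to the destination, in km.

2718 km

Δψ = ln[tan(π/4+φ₂/2)/tan(π/4+φ₁/2)] = -0.5935;  Δφ = -0.1777 rad,  Δλ = -1.2959 rad
q = Δφ/Δψ = 0.2994
d = R·√(Δφ² + q²Δλ²) = 6370·0.42669 = 2718 km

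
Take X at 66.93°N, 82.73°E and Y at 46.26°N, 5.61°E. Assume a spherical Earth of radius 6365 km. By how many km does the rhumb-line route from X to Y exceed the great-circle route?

Great circle: cos σ = sin φ₁ sin φ₂ + cos φ₁ cos φ₂ cos Δλ,  σ = 0.7596 rad → d_gc = 4835.0 km
Rhumb line: Δψ = -0.6764, q = Δφ/Δψ = 0.5334, d_rh = R√(Δφ²+q²Δλ²) = 5114.0 km
Excess = 5114.0 − 4835.0 = 279.0 ≈ 279 km

279 km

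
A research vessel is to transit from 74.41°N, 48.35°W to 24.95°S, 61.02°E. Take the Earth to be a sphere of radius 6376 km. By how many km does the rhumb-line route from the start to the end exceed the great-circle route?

Great circle: cos σ = sin φ₁ sin φ₂ + cos φ₁ cos φ₂ cos Δλ,  σ = 2.0796 rad → d_gc = 13259.48 km
Rhumb line: Δψ = -2.4385, q = Δφ/Δψ = 0.7112, d_rh = R√(Δφ²+q²Δλ²) = 14041.96 km
Excess = 14041.96 − 13259.48 = 782.48 ≈ 782 km

782 km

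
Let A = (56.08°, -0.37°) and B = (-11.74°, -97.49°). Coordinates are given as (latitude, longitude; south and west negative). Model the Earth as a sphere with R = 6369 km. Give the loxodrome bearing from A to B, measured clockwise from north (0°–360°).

Δψ = ln[tan(π/4+φ₂/2)/tan(π/4+φ₁/2)] = -1.3939
Δλ = -1.6951 rad (taken the short way round)
course = atan2(Δλ, Δψ) = 230.57°

230.6°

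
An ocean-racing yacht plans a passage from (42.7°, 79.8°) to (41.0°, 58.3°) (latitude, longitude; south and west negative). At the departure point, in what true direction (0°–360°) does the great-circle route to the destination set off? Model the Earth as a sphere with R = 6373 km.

271.2°

N = sin Δλ·cos φ₂ = -0.2766;  D = cos φ₁ sin φ₂ − sin φ₁ cos φ₂ cos Δλ = +0.0059
initial course = atan2(N, D) = 271.23°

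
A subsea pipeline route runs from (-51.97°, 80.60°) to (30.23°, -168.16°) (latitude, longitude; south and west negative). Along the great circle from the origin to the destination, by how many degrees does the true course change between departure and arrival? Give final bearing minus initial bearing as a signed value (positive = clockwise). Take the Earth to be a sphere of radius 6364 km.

-40.2°

At departure: θ₁ = atan2(sin Δλ cos φ₂, cos φ₁ sin φ₂ − sin φ₁ cos φ₂ cos Δλ) = 85.48°
At arrival: θ₂ = atan2(sin Δλ cos φ₁, −cos φ₂ sin φ₁ + sin φ₂ cos φ₁ cos Δλ) = 45.30°
Δθ = θ₂ − θ₁ = -40.2°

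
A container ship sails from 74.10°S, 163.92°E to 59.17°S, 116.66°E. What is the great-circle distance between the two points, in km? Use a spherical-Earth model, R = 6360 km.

2543 km

Haversine: a = sin²(Δφ/2)+cos φ₁ cos φ₂ sin²(Δλ/2) = 0.03944;  σ = 2·atan2(√a,√(1−a))
σ = 22.909° → d = Rσ = 6360·0.39983 = 2543 km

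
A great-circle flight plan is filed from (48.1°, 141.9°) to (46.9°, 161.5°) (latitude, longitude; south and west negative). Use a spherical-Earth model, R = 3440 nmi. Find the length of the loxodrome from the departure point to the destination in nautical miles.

798 nmi

Δψ = ln[tan(π/4+φ₂/2)/tan(π/4+φ₁/2)] = -0.0310;  Δφ = -0.0209 rad,  Δλ = +0.3421 rad
q = Δφ/Δψ = 0.6755
d = R·√(Δφ² + q²Δλ²) = 3440·0.23204 = 798 nmi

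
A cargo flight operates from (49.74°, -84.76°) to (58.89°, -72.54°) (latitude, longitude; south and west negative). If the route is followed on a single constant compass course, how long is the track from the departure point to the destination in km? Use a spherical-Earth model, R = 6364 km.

1286 km

Rhumb course C = atan2(Δλ, Δψ) with Δψ = ln[tan(π/4+φ₂/2)/tan(π/4+φ₁/2)] = +0.2752, Δλ = +0.2133 → C = 37.78°
d = R·|Δφ| / |cos C| = 6364·0.15970 / 0.79042 = 1286 km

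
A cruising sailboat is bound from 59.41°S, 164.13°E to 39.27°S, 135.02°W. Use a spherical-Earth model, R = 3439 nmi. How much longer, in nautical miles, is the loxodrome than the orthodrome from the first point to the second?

75 nmi

Great circle: cos σ = sin φ₁ sin φ₂ + cos φ₁ cos φ₂ cos Δλ,  σ = 0.7425 rad → d_gc = 2553.4 nmi
Rhumb line: Δψ = +0.5502, q = Δφ/Δψ = 0.6389, d_rh = R√(Δφ²+q²Δλ²) = 2628.0 nmi
Excess = 2628.0 − 2553.4 = 74.6 ≈ 75 nmi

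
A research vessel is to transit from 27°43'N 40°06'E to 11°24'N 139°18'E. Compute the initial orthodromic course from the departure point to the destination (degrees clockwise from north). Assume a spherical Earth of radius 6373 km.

N = sin Δλ·cos φ₂ = +0.9677;  D = cos φ₁ sin φ₂ − sin φ₁ cos φ₂ cos Δλ = +0.2479
initial course = atan2(N, D) = 75.63°

75.6°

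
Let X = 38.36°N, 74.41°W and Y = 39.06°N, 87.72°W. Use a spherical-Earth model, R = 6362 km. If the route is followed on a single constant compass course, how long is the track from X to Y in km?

Δψ = ln[tan(π/4+φ₂/2)/tan(π/4+φ₁/2)] = +0.0157;  Δφ = +0.0122 rad,  Δλ = -0.2323 rad
q = Δφ/Δψ = 0.7803
d = R·√(Δφ² + q²Δλ²) = 6362·0.18168 = 1156 km

1156 km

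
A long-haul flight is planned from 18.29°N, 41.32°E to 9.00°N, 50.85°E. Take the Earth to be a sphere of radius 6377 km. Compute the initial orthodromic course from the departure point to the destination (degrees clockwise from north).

133.9°

N = sin Δλ·cos φ₂ = +0.1635;  D = cos φ₁ sin φ₂ − sin φ₁ cos φ₂ cos Δλ = -0.1572
initial course = atan2(N, D) = 133.86°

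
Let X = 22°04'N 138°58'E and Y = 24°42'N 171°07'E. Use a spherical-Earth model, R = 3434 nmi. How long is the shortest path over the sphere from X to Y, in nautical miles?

Haversine: a = sin²(Δφ/2)+cos φ₁ cos φ₂ sin²(Δλ/2) = 0.06508;  σ = 2·atan2(√a,√(1−a))
σ = 29.560° → d = Rσ = 3434·0.51593 = 1772 nmi

1772 nmi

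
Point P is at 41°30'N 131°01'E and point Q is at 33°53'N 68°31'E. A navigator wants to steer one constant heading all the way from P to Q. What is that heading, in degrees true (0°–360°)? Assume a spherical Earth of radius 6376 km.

261.2°

Meridional parts: M(φ₁)=+0.7975, M(φ₂)=+0.6292 → ΔM = -0.1683;  Δλ = -1.0908 rad
tan C = Δλ / ΔM = +6.4828 → C = 261.23°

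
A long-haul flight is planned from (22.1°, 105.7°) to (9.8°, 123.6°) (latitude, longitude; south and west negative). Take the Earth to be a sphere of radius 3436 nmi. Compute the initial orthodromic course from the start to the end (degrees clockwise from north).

N = sin Δλ·cos φ₂ = +0.3029;  D = cos φ₁ sin φ₂ − sin φ₁ cos φ₂ cos Δλ = -0.1951
initial course = atan2(N, D) = 122.79°

122.8°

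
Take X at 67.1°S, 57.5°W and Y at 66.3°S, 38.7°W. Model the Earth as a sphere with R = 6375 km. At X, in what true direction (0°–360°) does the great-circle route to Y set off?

92.6°

θ = atan2( sin Δλ·cos φ₂ ,  cos φ₁ sin φ₂ − sin φ₁ cos φ₂ cos Δλ )
  = atan2(+0.1295, -0.0058) = 92.56°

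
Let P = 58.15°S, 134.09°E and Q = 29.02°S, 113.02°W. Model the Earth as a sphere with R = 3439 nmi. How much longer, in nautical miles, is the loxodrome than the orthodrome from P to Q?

Great circle: cos σ = sin φ₁ sin φ₂ + cos φ₁ cos φ₂ cos Δλ,  σ = 1.3361 rad → d_gc = 4594.7 nmi
Rhumb line: Δψ = +0.7245, q = Δφ/Δψ = 0.7018, d_rh = R√(Δφ²+q²Δλ²) = 5066.5 nmi
Excess = 5066.5 − 4594.7 = 471.8 ≈ 472 nmi

472 nmi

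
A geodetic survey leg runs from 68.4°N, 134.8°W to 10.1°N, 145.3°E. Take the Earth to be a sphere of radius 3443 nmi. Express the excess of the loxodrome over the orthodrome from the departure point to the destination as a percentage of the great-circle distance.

4.2%

Great circle: σ = 1.3422 rad → d_gc = Rσ = 4621.2 nmi
Rhumb: Δφ = -1.0175, Δλ = -1.3945, Δψ = -1.4795, q = Δφ/Δψ = 0.6877 → d_rh = R√(Δφ²+q²Δλ²) = 4814.2 nmi
Excess = (4814.2 − 4621.2) / 4621.2 = 193.0 / 4621.2 = 4.18% ≈ 4.2%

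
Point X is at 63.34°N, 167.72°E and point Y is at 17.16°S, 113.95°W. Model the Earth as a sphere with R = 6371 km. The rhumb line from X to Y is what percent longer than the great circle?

Great circle: σ = 1.7487 rad → d_gc = Rσ = 11140.9 km
Rhumb: Δφ = -1.4050, Δλ = +1.3671, Δψ = -1.7440, q = Δφ/Δψ = 0.8056 → d_rh = R√(Δφ²+q²Δλ²) = 11373.6 km
Excess = (11373.6 − 11140.9) / 11140.9 = 232.7 / 11140.9 = 2.09% ≈ 2.1%

2.1%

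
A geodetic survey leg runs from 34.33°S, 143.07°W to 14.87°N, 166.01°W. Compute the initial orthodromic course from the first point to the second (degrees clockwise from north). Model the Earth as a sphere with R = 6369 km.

332.2°

N = sin Δλ·cos φ₂ = -0.3767;  D = cos φ₁ sin φ₂ − sin φ₁ cos φ₂ cos Δλ = +0.7139
initial course = atan2(N, D) = 332.18°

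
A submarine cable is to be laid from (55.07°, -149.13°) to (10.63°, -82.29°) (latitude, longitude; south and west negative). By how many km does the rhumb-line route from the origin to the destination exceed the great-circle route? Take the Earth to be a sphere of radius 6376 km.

Great circle: cos σ = sin φ₁ sin φ₂ + cos φ₁ cos φ₂ cos Δλ,  σ = 1.1890 rad → d_gc = 7581.2 km
Rhumb line: Δψ = -0.9698, q = Δφ/Δψ = 0.7998, d_rh = R√(Δφ²+q²Δλ²) = 7736.1 km
Excess = 7736.1 − 7581.2 = 154.9 ≈ 155 km

155 km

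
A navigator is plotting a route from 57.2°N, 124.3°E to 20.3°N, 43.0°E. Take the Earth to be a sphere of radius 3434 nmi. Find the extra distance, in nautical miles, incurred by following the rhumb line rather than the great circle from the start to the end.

164 nmi

Great circle: cos σ = sin φ₁ sin φ₂ + cos φ₁ cos φ₂ cos Δλ,  σ = 1.1934 rad → d_gc = 4098.24 nmi
Rhumb line: Δψ = -0.8611, q = Δφ/Δψ = 0.7479, d_rh = R√(Δφ²+q²Δλ²) = 4262.73 nmi
Excess = 4262.73 − 4098.24 = 164.49 ≈ 164 nmi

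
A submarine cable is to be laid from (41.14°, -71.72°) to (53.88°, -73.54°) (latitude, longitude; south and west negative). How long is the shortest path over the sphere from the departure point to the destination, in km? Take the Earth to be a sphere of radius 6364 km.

Haversine: a = sin²(Δφ/2)+cos φ₁ cos φ₂ sin²(Δλ/2) = 0.01242;  σ = 2·atan2(√a,√(1−a))
σ = 12.798° → d = Rσ = 6364·0.22337 = 1422 km

1422 km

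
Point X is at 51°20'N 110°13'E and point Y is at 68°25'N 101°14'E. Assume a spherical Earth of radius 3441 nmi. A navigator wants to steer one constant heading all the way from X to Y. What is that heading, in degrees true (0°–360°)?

345.6°

Δψ = ln[tan(π/4+φ₂/2)/tan(π/4+φ₁/2)] = +0.6101
Δλ = -0.1568 rad (taken the short way round)
course = atan2(Δλ, Δψ) = 345.59°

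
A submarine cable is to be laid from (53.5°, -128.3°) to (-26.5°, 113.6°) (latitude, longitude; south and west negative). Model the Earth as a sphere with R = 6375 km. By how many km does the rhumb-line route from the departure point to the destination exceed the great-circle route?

Great circle: cos σ = sin φ₁ sin φ₂ + cos φ₁ cos φ₂ cos Δλ,  σ = 2.2261 rad → d_gc = 14191.5 km
Rhumb line: Δψ = -1.5894, q = Δφ/Δψ = 0.8785, d_rh = R√(Δφ²+q²Δλ²) = 14577.1 km
Excess = 14577.1 − 14191.5 = 385.6 ≈ 386 km

386 km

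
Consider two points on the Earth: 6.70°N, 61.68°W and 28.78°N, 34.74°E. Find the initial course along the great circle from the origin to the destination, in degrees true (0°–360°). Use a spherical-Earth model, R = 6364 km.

N = sin Δλ·cos φ₂ = +0.8710;  D = cos φ₁ sin φ₂ − sin φ₁ cos φ₂ cos Δλ = +0.4896
initial course = atan2(N, D) = 60.66°

60.7°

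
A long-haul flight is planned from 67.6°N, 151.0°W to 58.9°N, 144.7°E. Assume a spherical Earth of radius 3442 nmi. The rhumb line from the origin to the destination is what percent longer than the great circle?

4.4%

Great circle: σ = 0.5012 rad → d_gc = Rσ = 1725.0 nmi
Rhumb: Δφ = -0.1518, Δλ = -1.1222, Δψ = -0.3403, q = Δφ/Δψ = 0.4462 → d_rh = R√(Δφ²+q²Δλ²) = 1801.2 nmi
Excess = (1801.2 − 1725.0) / 1725.0 = 76.2 / 1725.0 = 4.42% ≈ 4.4%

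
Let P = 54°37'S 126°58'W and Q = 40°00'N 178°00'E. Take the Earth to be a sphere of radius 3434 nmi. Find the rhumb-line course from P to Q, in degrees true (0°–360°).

Δψ = ln[tan(π/4+φ₂/2)/tan(π/4+φ₁/2)] = +1.9055
Δλ = -0.9605 rad (taken the short way round)
course = atan2(Δλ, Δψ) = 333.25°

333.2°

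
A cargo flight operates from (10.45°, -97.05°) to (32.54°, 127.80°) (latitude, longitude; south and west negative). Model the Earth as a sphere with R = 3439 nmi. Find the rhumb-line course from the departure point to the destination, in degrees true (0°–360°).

Δψ = ln[tan(π/4+φ₂/2)/tan(π/4+φ₁/2)] = +0.4178
Δλ = -2.3588 rad (taken the short way round)
course = atan2(Δλ, Δψ) = 280.04°

280.0°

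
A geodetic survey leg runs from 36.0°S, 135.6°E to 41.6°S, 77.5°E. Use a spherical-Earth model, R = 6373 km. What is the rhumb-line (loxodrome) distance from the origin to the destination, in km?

5070 km

Δψ = ln[tan(π/4+φ₂/2)/tan(π/4+φ₁/2)] = -0.1255;  Δφ = -0.0977 rad,  Δλ = -1.0140 rad
q = Δφ/Δψ = 0.7786
d = R·√(Δφ² + q²Δλ²) = 6373·0.79558 = 5070 km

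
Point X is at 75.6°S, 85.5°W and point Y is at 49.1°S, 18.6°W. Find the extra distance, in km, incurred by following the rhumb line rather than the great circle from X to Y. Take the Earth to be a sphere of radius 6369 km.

192 km

Great circle: cos σ = sin φ₁ sin φ₂ + cos φ₁ cos φ₂ cos Δλ,  σ = 0.6502 rad → d_gc = 4140.8 km
Rhumb line: Δψ = +1.0824, q = Δφ/Δψ = 0.4273, d_rh = R√(Δφ²+q²Δλ²) = 4333.0 km
Excess = 4333.0 − 4140.8 = 192.2 ≈ 192 km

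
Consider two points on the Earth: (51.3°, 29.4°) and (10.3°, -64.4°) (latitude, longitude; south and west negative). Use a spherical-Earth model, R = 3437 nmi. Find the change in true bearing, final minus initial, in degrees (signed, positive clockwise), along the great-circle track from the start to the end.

-60.6°

At departure: θ₁ = atan2(sin Δλ cos φ₂, cos φ₁ sin φ₂ − sin φ₁ cos φ₂ cos Δλ) = 279.41°
At arrival: θ₂ = atan2(sin Δλ cos φ₁, −cos φ₂ sin φ₁ + sin φ₂ cos φ₁ cos Δλ) = 218.82°
Δθ = θ₂ − θ₁ = -60.6°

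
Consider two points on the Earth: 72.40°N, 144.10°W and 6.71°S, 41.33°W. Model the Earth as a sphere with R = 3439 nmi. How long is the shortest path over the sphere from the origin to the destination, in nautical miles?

Haversine: a = sin²(Δφ/2)+cos φ₁ cos φ₂ sin²(Δλ/2) = 0.58888;  σ = 2·atan2(√a,√(1−a))
σ = 100.239° → d = Rσ = 3439·1.74950 = 6017 nmi

6017 nmi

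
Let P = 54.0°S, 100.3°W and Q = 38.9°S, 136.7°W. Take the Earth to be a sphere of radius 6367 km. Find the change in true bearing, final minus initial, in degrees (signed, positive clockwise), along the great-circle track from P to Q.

Initial bearing θ₁ = atan2(sin Δλ cos φ₂, cos φ₁ sin φ₂ − sin φ₁ cos φ₂ cos Δλ) = 286.60°
Final bearing θ₂ = (initial bearing from the destination back to the start) + 180° = 313.63°
Δθ = θ₂ − θ₁ = +27.0°

+27.0°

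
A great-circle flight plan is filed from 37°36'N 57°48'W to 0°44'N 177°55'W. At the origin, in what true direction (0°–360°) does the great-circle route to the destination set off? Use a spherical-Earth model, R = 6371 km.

290.1°

θ = atan2( sin Δλ·cos φ₂ ,  cos φ₁ sin φ₂ − sin φ₁ cos φ₂ cos Δλ )
  = atan2(-0.8649, +0.3163) = 290.08°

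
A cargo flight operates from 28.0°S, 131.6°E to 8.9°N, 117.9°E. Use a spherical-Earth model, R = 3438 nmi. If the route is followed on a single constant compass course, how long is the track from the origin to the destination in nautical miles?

2353 nmi

Δψ = ln[tan(π/4+φ₂/2)/tan(π/4+φ₁/2)] = +0.6654;  Δφ = +0.6440 rad,  Δλ = -0.2391 rad
q = Δφ/Δψ = 0.9679
d = R·√(Δφ² + q²Δλ²) = 3438·0.68435 = 2353 nmi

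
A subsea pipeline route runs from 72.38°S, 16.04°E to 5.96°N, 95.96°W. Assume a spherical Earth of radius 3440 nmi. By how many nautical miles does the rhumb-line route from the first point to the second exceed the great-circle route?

Great circle: cos σ = sin φ₁ sin φ₂ + cos φ₁ cos φ₂ cos Δλ,  σ = 1.7842 rad → d_gc = 6137.5 nmi
Rhumb line: Δψ = +1.9686, q = Δφ/Δψ = 0.6945, d_rh = R√(Δφ²+q²Δλ²) = 6628.4 nmi
Excess = 6628.4 − 6137.5 = 490.9 ≈ 491 nmi

491 nmi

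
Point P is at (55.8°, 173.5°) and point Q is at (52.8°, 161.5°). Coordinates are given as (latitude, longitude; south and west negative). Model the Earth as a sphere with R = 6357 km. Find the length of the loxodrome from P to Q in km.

Rhumb course C = atan2(Δλ, Δψ) with Δψ = ln[tan(π/4+φ₂/2)/tan(π/4+φ₁/2)] = -0.0898, Δλ = -0.2094 → C = 246.80°
d = R·|Δφ| / |cos C| = 6357·0.05236 / 0.39399 = 845 km

845 km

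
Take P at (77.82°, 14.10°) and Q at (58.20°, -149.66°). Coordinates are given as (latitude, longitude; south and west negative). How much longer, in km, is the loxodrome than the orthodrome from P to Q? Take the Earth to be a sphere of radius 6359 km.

Great circle: cos σ = sin φ₁ sin φ₂ + cos φ₁ cos φ₂ cos Δλ,  σ = 0.7612 rad → d_gc = 4840.4 km
Rhumb line: Δψ = -0.9820, q = Δφ/Δψ = 0.3487, d_rh = R√(Δφ²+q²Δλ²) = 6701.2 km
Excess = 6701.2 − 4840.4 = 1860.8 ≈ 1861 km

1861 km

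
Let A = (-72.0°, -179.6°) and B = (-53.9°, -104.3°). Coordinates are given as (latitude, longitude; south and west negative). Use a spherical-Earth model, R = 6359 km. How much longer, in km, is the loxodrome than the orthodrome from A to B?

Great circle: cos σ = sin φ₁ sin φ₂ + cos φ₁ cos φ₂ cos Δλ,  σ = 0.6187 rad → d_gc = 3934.2 km
Rhumb line: Δψ = +0.7215, q = Δφ/Δψ = 0.4378, d_rh = R√(Δφ²+q²Δλ²) = 4174.2 km
Excess = 4174.2 − 3934.2 = 240.0 ≈ 240 km

240 km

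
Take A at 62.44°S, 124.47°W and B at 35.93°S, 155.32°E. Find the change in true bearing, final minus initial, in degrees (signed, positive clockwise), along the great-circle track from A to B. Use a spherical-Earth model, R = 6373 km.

+66.4°

Initial bearing θ₁ = atan2(sin Δλ cos φ₂, cos φ₁ sin φ₂ − sin φ₁ cos φ₂ cos Δλ) = 259.39°
Final bearing θ₂ = (initial bearing from the destination back to the start) + 180° = 325.83°
Δθ = θ₂ − θ₁ = +66.4°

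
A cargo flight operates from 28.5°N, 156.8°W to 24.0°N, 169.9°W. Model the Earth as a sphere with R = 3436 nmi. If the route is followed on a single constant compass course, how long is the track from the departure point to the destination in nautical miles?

Δψ = ln[tan(π/4+φ₂/2)/tan(π/4+φ₁/2)] = -0.0876;  Δφ = -0.0785 rad,  Δλ = -0.2286 rad
q = Δφ/Δψ = 0.8965
d = R·√(Δφ² + q²Δλ²) = 3436·0.21951 = 754 nmi

754 nmi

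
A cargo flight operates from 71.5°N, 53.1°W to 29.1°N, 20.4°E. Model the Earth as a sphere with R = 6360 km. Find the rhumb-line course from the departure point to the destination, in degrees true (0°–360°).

Δψ = ln[tan(π/4+φ₂/2)/tan(π/4+φ₁/2)] = -1.2836
Δλ = +1.2828 rad (taken the short way round)
course = atan2(Δλ, Δψ) = 135.02°

135.0°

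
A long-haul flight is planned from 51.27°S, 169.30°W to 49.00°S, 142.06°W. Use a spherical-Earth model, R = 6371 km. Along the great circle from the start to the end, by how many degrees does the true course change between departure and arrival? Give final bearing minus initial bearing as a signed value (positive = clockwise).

At departure: θ₁ = atan2(sin Δλ cos φ₂, cos φ₁ sin φ₂ − sin φ₁ cos φ₂ cos Δλ) = 93.27°
At arrival: θ₂ = atan2(sin Δλ cos φ₁, −cos φ₂ sin φ₁ + sin φ₂ cos φ₁ cos Δλ) = 72.19°
Δθ = θ₂ − θ₁ = -21.1°

-21.1°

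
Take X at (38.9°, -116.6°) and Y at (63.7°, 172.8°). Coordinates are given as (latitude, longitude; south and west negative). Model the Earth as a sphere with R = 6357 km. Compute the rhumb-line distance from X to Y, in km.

5477 km

Rhumb course C = atan2(Δλ, Δψ) with Δψ = ln[tan(π/4+φ₂/2)/tan(π/4+φ₁/2)] = +0.7160, Δλ = -1.2322 → C = 300.16°
d = R·|Δφ| / |cos C| = 6357·0.43284 / 0.50240 = 5477 km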